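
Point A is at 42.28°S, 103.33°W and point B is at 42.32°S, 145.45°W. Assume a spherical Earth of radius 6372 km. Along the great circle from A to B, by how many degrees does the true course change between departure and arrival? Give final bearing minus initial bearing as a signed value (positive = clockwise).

Initial bearing θ₁ = atan2(sin Δλ cos φ₂, cos φ₁ sin φ₂ − sin φ₁ cos φ₂ cos Δλ) = 255.40°
Final bearing θ₂ = (initial bearing from the destination back to the start) + 180° = 284.46°
Δθ = θ₂ − θ₁ = +29.1°

+29.1°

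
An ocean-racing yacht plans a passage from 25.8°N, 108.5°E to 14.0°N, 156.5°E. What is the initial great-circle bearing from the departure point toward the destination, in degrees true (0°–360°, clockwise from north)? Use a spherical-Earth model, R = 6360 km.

95.1°

N = sin Δλ·cos φ₂ = +0.7211;  D = cos φ₁ sin φ₂ − sin φ₁ cos φ₂ cos Δλ = -0.0648
initial course = atan2(N, D) = 95.13°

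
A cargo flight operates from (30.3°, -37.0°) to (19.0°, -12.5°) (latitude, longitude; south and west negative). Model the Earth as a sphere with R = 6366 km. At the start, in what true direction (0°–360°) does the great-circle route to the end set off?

θ = atan2( sin Δλ·cos φ₂ ,  cos φ₁ sin φ₂ − sin φ₁ cos φ₂ cos Δλ )
  = atan2(+0.3921, -0.1530) = 111.32°

111.3°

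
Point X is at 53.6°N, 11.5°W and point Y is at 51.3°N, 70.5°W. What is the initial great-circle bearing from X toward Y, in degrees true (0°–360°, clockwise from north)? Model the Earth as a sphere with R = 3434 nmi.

290.8°

θ = atan2( sin Δλ·cos φ₂ ,  cos φ₁ sin φ₂ − sin φ₁ cos φ₂ cos Δλ )
  = atan2(-0.5359, +0.2039) = 290.83°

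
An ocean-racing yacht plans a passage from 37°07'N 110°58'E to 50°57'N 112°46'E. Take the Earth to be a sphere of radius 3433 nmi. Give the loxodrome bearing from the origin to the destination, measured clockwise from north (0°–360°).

5.3°

Meridional parts: M(φ₁)=+0.6985, M(φ₂)=+1.0367 → ΔM = +0.3382;  Δλ = +0.0314 rad
tan C = Δλ / ΔM = +0.0929 → C = 5.31°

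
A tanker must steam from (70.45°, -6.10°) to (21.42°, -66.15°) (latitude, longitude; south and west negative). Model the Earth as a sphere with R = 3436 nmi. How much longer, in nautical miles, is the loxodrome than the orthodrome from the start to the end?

Great circle: cos σ = sin φ₁ sin φ₂ + cos φ₁ cos φ₂ cos Δλ,  σ = 1.0476 rad → d_gc = 3599.5 nmi
Rhumb line: Δψ = -1.3758, q = Δφ/Δψ = 0.6220, d_rh = R√(Δφ²+q²Δλ²) = 3696.3 nmi
Excess = 3696.3 − 3599.5 = 96.8 ≈ 97 nmi

97 nmi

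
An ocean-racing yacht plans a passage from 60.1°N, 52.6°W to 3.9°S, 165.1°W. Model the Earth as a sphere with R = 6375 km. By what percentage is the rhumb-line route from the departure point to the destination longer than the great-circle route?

Great circle: σ = 1.8227 rad → d_gc = Rσ = 11619.9 km
Rhumb: Δφ = -1.1170, Δλ = -1.9635, Δψ = -1.3886, q = Δφ/Δψ = 0.8044 → d_rh = R√(Δφ²+q²Δλ²) = 12332.8 km
Excess = (12332.8 − 11619.9) / 11619.9 = 712.9 / 11619.9 = 6.14% ≈ 6.1%

6.1%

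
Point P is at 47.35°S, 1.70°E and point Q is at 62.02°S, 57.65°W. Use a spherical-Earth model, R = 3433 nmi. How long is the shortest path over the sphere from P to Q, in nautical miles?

Haversine: a = sin²(Δφ/2)+cos φ₁ cos φ₂ sin²(Δλ/2) = 0.09421;  σ = 2·atan2(√a,√(1−a))
σ = 35.749° → d = Rσ = 3433·0.62395 = 2142 nmi

2142 nmi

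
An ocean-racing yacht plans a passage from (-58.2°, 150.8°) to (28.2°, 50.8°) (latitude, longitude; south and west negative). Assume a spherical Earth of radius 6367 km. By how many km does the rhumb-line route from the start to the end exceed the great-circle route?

282 km

Great circle: cos σ = sin φ₁ sin φ₂ + cos φ₁ cos φ₂ cos Δλ,  σ = 2.0740 rad → d_gc = 13205.4 km
Rhumb line: Δψ = +1.7691, q = Δφ/Δψ = 0.8524, d_rh = R√(Δφ²+q²Δλ²) = 13487.2 km
Excess = 13487.2 − 13205.4 = 281.8 ≈ 282 km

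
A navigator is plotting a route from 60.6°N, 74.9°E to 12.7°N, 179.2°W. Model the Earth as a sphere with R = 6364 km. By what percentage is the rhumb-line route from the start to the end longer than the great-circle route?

Great circle: σ = 1.5104 rad → d_gc = Rσ = 9612.3 km
Rhumb: Δφ = -0.8360, Δλ = +1.8483, Δψ = -1.1146, q = Δφ/Δψ = 0.7501 → d_rh = R√(Δφ²+q²Δλ²) = 10302.7 km
Excess = (10302.7 − 9612.3) / 9612.3 = 690.4 / 9612.3 = 7.18% ≈ 7.2%

7.2%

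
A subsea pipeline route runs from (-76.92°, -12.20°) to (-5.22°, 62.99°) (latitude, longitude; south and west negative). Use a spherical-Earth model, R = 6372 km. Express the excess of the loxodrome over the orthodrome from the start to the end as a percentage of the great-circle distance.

Great circle: σ = 1.4240 rad → d_gc = Rσ = 9074.0 km
Rhumb: Δφ = +1.2514, Δλ = +1.3123, Δψ = +2.0747, q = Δφ/Δψ = 0.6032 → d_rh = R√(Δφ²+q²Δλ²) = 9435.2 km
Excess = (9435.2 − 9074.0) / 9074.0 = 361.2 / 9074.0 = 3.98% ≈ 4.0%

4.0%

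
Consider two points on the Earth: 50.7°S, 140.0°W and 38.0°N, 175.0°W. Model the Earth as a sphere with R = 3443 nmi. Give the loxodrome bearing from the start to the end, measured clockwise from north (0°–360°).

340.7°

Meridional parts: M(φ₁)=-1.0298, M(φ₂)=+0.7180 → ΔM = +1.7478;  Δλ = -0.6109 rad
tan C = Δλ / ΔM = -0.3495 → C = 340.74°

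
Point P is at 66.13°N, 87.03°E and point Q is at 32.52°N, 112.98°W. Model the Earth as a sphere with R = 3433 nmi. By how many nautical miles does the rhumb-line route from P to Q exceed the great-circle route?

Great circle: cos σ = sin φ₁ sin φ₂ + cos φ₁ cos φ₂ cos Δλ,  σ = 1.3990 rad → d_gc = 4802.6 nmi
Rhumb line: Δψ = -0.9534, q = Δφ/Δψ = 0.6153, d_rh = R√(Δφ²+q²Δλ²) = 6232.6 nmi
Excess = 6232.6 − 4802.6 = 1430.0 ≈ 1430 nmi

1430 nmi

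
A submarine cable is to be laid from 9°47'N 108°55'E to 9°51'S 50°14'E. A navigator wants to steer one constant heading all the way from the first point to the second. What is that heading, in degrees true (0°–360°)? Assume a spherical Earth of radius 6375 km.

251.4°

Meridional parts: M(φ₁)=+0.1716, M(φ₂)=-0.1728 → ΔM = -0.3444;  Δλ = -1.0242 rad
tan C = Δλ / ΔM = +2.9743 → C = 251.42°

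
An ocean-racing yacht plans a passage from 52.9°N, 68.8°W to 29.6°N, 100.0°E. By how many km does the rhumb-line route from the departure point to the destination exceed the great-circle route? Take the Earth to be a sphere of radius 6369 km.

Great circle: cos σ = sin φ₁ sin φ₂ + cos φ₁ cos φ₂ cos Δλ,  σ = 1.6916 rad → d_gc = 10774.0 km
Rhumb line: Δψ = -0.5507, q = Δφ/Δψ = 0.7385, d_rh = R√(Δφ²+q²Δλ²) = 14096.6 km
Excess = 14096.6 − 10774.0 = 3322.6 ≈ 3323 km

3323 km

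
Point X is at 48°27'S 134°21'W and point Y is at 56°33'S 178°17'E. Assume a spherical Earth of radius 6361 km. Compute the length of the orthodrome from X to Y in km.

Haversine: a = sin²(Δφ/2)+cos φ₁ cos φ₂ sin²(Δλ/2) = 0.06398;  σ = 2·atan2(√a,√(1−a))
σ = 29.303° → d = Rσ = 6361·0.51143 = 3253 km

3253 km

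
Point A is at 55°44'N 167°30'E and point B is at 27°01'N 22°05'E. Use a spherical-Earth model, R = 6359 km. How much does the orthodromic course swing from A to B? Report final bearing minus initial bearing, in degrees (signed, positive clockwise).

Initial bearing θ₁ = atan2(sin Δλ cos φ₂, cos φ₁ sin φ₂ − sin φ₁ cos φ₂ cos Δλ) = 329.60°
Final bearing θ₂ = (initial bearing from the destination back to the start) + 180° = 198.65°
Δθ = θ₂ − θ₁ = -130.9°

-130.9°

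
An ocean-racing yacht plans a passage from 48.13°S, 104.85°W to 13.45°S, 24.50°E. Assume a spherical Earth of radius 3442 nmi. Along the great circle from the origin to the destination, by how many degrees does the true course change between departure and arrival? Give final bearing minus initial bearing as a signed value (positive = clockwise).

At departure: θ₁ = atan2(sin Δλ cos φ₂, cos φ₁ sin φ₂ − sin φ₁ cos φ₂ cos Δλ) = 129.25°
At arrival: θ₂ = atan2(sin Δλ cos φ₁, −cos φ₂ sin φ₁ + sin φ₂ cos φ₁ cos Δλ) = 32.10°
Δθ = θ₂ − θ₁ = -97.1°

-97.1°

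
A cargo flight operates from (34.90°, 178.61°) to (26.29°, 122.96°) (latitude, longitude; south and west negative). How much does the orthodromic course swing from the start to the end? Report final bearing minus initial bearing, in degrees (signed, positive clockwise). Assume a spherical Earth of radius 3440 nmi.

At departure: θ₁ = atan2(sin Δλ cos φ₂, cos φ₁ sin φ₂ − sin φ₁ cos φ₂ cos Δλ) = 275.70°
At arrival: θ₂ = atan2(sin Δλ cos φ₁, −cos φ₂ sin φ₁ + sin φ₂ cos φ₁ cos Δλ) = 245.54°
Δθ = θ₂ − θ₁ = -30.2°

-30.2°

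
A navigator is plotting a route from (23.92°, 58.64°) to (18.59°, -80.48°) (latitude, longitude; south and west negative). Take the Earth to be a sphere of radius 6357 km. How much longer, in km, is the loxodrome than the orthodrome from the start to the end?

Great circle: cos σ = sin φ₁ sin φ₂ + cos φ₁ cos φ₂ cos Δλ,  σ = 2.1245 rad → d_gc = 13505.3 km
Rhumb line: Δψ = -0.0999, q = Δφ/Δψ = 0.9315, d_rh = R√(Δφ²+q²Δλ²) = 14390.9 km
Excess = 14390.9 − 13505.3 = 885.6 ≈ 886 km

886 km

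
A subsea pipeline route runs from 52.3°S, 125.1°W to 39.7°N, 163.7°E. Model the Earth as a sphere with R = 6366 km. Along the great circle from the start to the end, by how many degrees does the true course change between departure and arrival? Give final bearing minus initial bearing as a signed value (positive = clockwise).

At departure: θ₁ = atan2(sin Δλ cos φ₂, cos φ₁ sin φ₂ − sin φ₁ cos φ₂ cos Δλ) = 308.86°
At arrival: θ₂ = atan2(sin Δλ cos φ₁, −cos φ₂ sin φ₁ + sin φ₂ cos φ₁ cos Δλ) = 321.76°
Δθ = θ₂ − θ₁ = +12.9°

+12.9°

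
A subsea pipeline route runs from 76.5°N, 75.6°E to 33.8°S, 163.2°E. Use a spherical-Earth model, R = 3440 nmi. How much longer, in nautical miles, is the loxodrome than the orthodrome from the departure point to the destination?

Great circle: cos σ = sin φ₁ sin φ₂ + cos φ₁ cos φ₂ cos Δλ,  σ = 2.1327 rad → d_gc = 7336.5 nmi
Rhumb line: Δψ = -2.7615, q = Δφ/Δψ = 0.6971, d_rh = R√(Δφ²+q²Δλ²) = 7569.6 nmi
Excess = 7569.6 − 7336.5 = 233.1 ≈ 233 nmi

233 nmi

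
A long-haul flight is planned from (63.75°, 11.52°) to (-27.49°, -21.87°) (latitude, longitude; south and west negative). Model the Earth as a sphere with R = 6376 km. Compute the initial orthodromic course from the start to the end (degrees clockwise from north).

N = sin Δλ·cos φ₂ = -0.4882;  D = cos φ₁ sin φ₂ − sin φ₁ cos φ₂ cos Δλ = -0.8684
initial course = atan2(N, D) = 209.34°

209.3°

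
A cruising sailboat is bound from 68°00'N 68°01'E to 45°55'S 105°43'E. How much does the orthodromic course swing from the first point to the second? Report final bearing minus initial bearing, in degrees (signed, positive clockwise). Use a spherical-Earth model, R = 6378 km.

At departure: θ₁ = atan2(sin Δλ cos φ₂, cos φ₁ sin φ₂ − sin φ₁ cos φ₂ cos Δλ) = 151.37°
At arrival: θ₂ = atan2(sin Δλ cos φ₁, −cos φ₂ sin φ₁ + sin φ₂ cos φ₁ cos Δλ) = 165.05°
Δθ = θ₂ − θ₁ = +13.7°

+13.7°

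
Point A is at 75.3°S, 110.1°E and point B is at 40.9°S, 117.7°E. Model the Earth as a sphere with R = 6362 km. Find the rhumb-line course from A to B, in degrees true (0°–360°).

6.0°

Δψ = ln[tan(π/4+φ₂/2)/tan(π/4+φ₁/2)] = +1.2645
Δλ = +0.1326 rad (taken the short way round)
course = atan2(Δλ, Δψ) = 5.99°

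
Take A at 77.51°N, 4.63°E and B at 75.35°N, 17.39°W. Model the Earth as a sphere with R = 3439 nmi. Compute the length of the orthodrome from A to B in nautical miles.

cos σ = sin φ₁ sin φ₂ + cos φ₁ cos φ₂ cos Δλ
      = sin(77.51°)sin(75.35°) + cos(77.51°)cos(75.35°)cos(-22.02°) = 0.9953
σ = 5.558° → d = Rσ = 3439·0.09700 = 334 nmi

334 nmi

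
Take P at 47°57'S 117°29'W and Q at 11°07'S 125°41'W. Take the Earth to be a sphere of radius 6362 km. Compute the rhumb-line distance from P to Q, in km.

4162 km

Δψ = ln[tan(π/4+φ₂/2)/tan(π/4+φ₁/2)] = +0.7609;  Δφ = +0.6429 rad,  Δλ = -0.1431 rad
q = Δφ/Δψ = 0.8449
d = R·√(Δφ² + q²Δλ²) = 6362·0.65414 = 4162 km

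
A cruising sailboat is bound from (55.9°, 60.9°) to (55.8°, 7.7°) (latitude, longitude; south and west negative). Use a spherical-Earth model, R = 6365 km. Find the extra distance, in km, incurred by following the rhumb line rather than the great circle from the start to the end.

Great circle: cos σ = sin φ₁ sin φ₂ + cos φ₁ cos φ₂ cos Δλ,  σ = 0.5082 rad → d_gc = 3234.4 km
Rhumb line: Δψ = -0.0031, q = Δφ/Δψ = 0.5614, d_rh = R√(Δφ²+q²Δλ²) = 3317.7 km
Excess = 3317.7 − 3234.4 = 83.3 ≈ 83 km

83 km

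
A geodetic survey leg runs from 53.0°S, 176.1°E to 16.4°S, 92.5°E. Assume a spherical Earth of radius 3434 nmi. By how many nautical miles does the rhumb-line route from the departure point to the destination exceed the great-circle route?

Great circle: cos σ = sin φ₁ sin φ₂ + cos φ₁ cos φ₂ cos Δλ,  σ = 1.2767 rad → d_gc = 4384.3 nmi
Rhumb line: Δψ = +0.8046, q = Δφ/Δψ = 0.7939, d_rh = R√(Δφ²+q²Δλ²) = 4542.7 nmi
Excess = 4542.7 − 4384.3 = 158.4 ≈ 158 nmi

158 nmi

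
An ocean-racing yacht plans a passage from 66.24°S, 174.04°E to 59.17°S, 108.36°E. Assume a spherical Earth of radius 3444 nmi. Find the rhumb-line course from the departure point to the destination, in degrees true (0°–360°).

283.3°

Meridional parts: M(φ₁)=-1.5589, M(φ₂)=-1.2883 → ΔM = +0.2706;  Δλ = -1.1463 rad
tan C = Δλ / ΔM = -4.2370 → C = 283.28°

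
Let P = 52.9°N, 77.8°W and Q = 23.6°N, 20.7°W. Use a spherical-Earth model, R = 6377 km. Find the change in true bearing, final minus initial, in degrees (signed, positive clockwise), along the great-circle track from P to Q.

Initial bearing θ₁ = atan2(sin Δλ cos φ₂, cos φ₁ sin φ₂ − sin φ₁ cos φ₂ cos Δλ) = 101.43°
Final bearing θ₂ = (initial bearing from the destination back to the start) + 180° = 139.82°
Δθ = θ₂ − θ₁ = +38.4°

+38.4°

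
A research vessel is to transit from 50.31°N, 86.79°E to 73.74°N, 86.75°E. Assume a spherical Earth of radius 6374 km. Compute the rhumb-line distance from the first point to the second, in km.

2607 km

Δψ = ln[tan(π/4+φ₂/2)/tan(π/4+φ₁/2)] = +0.9268;  Δφ = +0.4089 rad,  Δλ = -0.0007 rad
q = Δφ/Δψ = 0.4412
d = R·√(Δφ² + q²Δλ²) = 6374·0.40893 = 2607 km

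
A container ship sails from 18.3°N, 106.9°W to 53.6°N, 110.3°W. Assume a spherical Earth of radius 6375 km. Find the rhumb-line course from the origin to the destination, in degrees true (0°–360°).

Δψ = ln[tan(π/4+φ₂/2)/tan(π/4+φ₁/2)] = +0.7874
Δλ = -0.0593 rad (taken the short way round)
course = atan2(Δλ, Δψ) = 355.69°

355.7°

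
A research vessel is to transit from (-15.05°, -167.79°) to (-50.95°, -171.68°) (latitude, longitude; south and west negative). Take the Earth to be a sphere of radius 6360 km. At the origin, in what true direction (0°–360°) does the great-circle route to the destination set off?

184.2°

N = sin Δλ·cos φ₂ = -0.0427;  D = cos φ₁ sin φ₂ − sin φ₁ cos φ₂ cos Δλ = -0.5867
initial course = atan2(N, D) = 184.17°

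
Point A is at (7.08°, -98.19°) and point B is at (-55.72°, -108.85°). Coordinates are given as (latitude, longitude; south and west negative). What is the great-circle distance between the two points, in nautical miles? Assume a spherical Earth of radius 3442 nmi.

cos σ = sin φ₁ sin φ₂ + cos φ₁ cos φ₂ cos Δλ
      = sin(7.08°)sin(-55.72°) + cos(7.08°)cos(-55.72°)cos(-10.66°) = 0.4475
σ = 63.420° → d = Rσ = 3442·1.10688 = 3810 nmi

3810 nmi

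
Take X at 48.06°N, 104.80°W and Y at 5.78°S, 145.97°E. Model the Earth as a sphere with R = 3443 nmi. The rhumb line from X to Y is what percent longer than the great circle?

3.4%

Great circle: σ = 1.8691 rad → d_gc = Rσ = 6435.4 nmi
Rhumb: Δφ = -0.9397, Δλ = -1.9064, Δψ = -1.0601, q = Δφ/Δψ = 0.8864 → d_rh = R√(Δφ²+q²Δλ²) = 6657.4 nmi
Excess = (6657.4 − 6435.4) / 6435.4 = 222.0 / 6435.4 = 3.4497% ≈ 3.4%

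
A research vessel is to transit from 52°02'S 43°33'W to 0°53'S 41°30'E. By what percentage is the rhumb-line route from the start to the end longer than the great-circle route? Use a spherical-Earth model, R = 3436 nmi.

Great circle: σ = 1.5055 rad → d_gc = Rσ = 5173.0 nmi
Rhumb: Δφ = +0.8927, Δλ = +1.4844, Δψ = +1.0517, q = Δφ/Δψ = 0.8489 → d_rh = R√(Δφ²+q²Δλ²) = 5306.0 nmi
Excess = (5306.0 − 5173.0) / 5173.0 = 133.0 / 5173.0 = 2.57% ≈ 2.6%

2.6%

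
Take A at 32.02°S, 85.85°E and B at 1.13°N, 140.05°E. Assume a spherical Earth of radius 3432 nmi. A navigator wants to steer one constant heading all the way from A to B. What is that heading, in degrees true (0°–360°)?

57.2°

Δψ = ln[tan(π/4+φ₂/2)/tan(π/4+φ₁/2)] = +0.6102
Δλ = +0.9460 rad (taken the short way round)
course = atan2(Δλ, Δψ) = 57.18°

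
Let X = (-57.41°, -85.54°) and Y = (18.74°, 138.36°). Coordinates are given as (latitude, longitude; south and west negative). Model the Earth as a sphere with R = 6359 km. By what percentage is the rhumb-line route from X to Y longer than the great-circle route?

Great circle: σ = 2.2630 rad → d_gc = Rσ = 14390.3 km
Rhumb: Δφ = +1.3291, Δλ = -2.3754, Δψ = +1.5630, q = Δφ/Δψ = 0.8504 → d_rh = R√(Δφ²+q²Δλ²) = 15375.8 km
Excess = (15375.8 − 14390.3) / 14390.3 = 985.5 / 14390.3 = 6.848% ≈ 6.8%

6.8%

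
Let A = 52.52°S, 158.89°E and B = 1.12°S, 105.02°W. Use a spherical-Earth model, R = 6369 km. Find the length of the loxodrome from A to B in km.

Δψ = ln[tan(π/4+φ₂/2)/tan(π/4+φ₁/2)] = +1.0614;  Δφ = +0.8971 rad,  Δλ = +1.6771 rad
q = Δφ/Δψ = 0.8452
d = R·√(Δφ² + q²Δλ²) = 6369·1.67746 = 10684 km

10684 km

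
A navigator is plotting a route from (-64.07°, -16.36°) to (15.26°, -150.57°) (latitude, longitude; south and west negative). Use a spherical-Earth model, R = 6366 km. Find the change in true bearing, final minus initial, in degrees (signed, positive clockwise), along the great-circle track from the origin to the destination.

Initial bearing θ₁ = atan2(sin Δλ cos φ₂, cos φ₁ sin φ₂ − sin φ₁ cos φ₂ cos Δλ) = 234.68°
Final bearing θ₂ = (initial bearing from the destination back to the start) + 180° = 338.29°
Δθ = θ₂ − θ₁ = +103.6°

+103.6°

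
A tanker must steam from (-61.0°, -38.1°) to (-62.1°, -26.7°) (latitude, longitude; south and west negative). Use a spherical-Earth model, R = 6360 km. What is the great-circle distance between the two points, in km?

Haversine: a = sin²(Δφ/2)+cos φ₁ cos φ₂ sin²(Δλ/2) = 0.00233;  σ = 2·atan2(√a,√(1−a))
σ = 5.533° → d = Rσ = 6360·0.09658 = 614 km

614 km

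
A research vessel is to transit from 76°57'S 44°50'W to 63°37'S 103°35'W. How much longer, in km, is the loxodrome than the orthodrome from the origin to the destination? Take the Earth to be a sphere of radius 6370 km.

Great circle: cos σ = sin φ₁ sin φ₂ + cos φ₁ cos φ₂ cos Δλ,  σ = 0.3904 rad → d_gc = 2486.8 km
Rhumb line: Δψ = +0.7175, q = Δφ/Δψ = 0.3243, d_rh = R√(Δφ²+q²Δλ²) = 2585.6 km
Excess = 2585.6 − 2486.8 = 98.8 ≈ 99 km

99 km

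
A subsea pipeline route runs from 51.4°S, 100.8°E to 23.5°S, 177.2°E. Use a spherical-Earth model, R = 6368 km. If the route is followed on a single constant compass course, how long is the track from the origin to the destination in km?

7286 km

Rhumb course C = atan2(Δλ, Δψ) with Δψ = ln[tan(π/4+φ₂/2)/tan(π/4+φ₁/2)] = +0.6271, Δλ = +1.3334 → C = 64.81°
d = R·|Δφ| / |cos C| = 6368·0.48695 / 0.42558 = 7286 km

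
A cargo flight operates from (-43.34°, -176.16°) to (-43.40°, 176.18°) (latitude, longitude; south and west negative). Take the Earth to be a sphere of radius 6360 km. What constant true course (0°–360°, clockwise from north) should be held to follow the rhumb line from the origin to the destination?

269.4°

Meridional parts: M(φ₁)=-0.8410, M(φ₂)=-0.8424 → ΔM = -0.0014;  Δλ = -0.1337 rad
tan C = Δλ / ΔM = +92.8053 → C = 269.38°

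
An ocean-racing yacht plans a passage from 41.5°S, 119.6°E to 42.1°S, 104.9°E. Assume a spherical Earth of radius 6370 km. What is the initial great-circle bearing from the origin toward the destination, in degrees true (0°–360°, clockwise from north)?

N = sin Δλ·cos φ₂ = -0.1883;  D = cos φ₁ sin φ₂ − sin φ₁ cos φ₂ cos Δλ = -0.0266
initial course = atan2(N, D) = 261.97°

262.0°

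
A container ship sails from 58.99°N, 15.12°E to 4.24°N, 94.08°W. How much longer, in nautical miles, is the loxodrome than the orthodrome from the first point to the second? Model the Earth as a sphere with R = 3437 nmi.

372 nmi

Great circle: cos σ = sin φ₁ sin φ₂ + cos φ₁ cos φ₂ cos Δλ,  σ = 1.6766 rad → d_gc = 5762.4 nmi
Rhumb line: Δψ = -1.2082, q = Δφ/Δψ = 0.7909, d_rh = R√(Δφ²+q²Δλ²) = 6134.3 nmi
Excess = 6134.3 − 5762.4 = 371.9 ≈ 372 nmi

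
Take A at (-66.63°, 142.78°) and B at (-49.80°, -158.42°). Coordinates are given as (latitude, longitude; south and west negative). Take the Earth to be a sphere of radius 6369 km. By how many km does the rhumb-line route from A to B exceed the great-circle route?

124 km

Great circle: cos σ = sin φ₁ sin φ₂ + cos φ₁ cos φ₂ cos Δλ,  σ = 0.5849 rad → d_gc = 3725.2 km
Rhumb line: Δψ = +0.5707, q = Δφ/Δψ = 0.5147, d_rh = R√(Δφ²+q²Δλ²) = 3849.6 km
Excess = 3849.6 − 3725.2 = 124.4 ≈ 124 km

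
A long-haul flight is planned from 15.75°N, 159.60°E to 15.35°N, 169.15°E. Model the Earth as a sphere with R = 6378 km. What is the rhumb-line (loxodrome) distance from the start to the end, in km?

Δψ = ln[tan(π/4+φ₂/2)/tan(π/4+φ₁/2)] = -0.0072;  Δφ = -0.0070 rad,  Δλ = +0.1667 rad
q = Δφ/Δψ = 0.9634
d = R·√(Δφ² + q²Δλ²) = 6378·0.16073 = 1025 km

1025 km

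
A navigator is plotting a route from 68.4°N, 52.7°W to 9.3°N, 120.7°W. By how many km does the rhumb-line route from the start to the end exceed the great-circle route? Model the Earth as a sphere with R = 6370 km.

Great circle: cos σ = sin φ₁ sin φ₂ + cos φ₁ cos φ₂ cos Δλ,  σ = 1.2804 rad → d_gc = 8156.1 km
Rhumb line: Δψ = -1.4937, q = Δφ/Δψ = 0.6906, d_rh = R√(Δφ²+q²Δλ²) = 8392.1 km
Excess = 8392.1 − 8156.1 = 236.0 ≈ 236 km

236 km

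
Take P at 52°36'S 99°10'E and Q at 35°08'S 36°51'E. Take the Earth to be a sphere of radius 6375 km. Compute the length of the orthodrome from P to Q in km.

5177 km

Haversine: a = sin²(Δφ/2)+cos φ₁ cos φ₂ sin²(Δλ/2) = 0.15603;  σ = 2·atan2(√a,√(1−a))
σ = 46.533° → d = Rσ = 6375·0.81215 = 5177 km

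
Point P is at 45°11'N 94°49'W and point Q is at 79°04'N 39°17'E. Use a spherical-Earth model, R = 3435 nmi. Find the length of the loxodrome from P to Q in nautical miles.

Δψ = ln[tan(π/4+φ₂/2)/tan(π/4+φ₁/2)] = +1.4606;  Δφ = +0.5914 rad,  Δλ = +2.3405 rad
q = Δφ/Δψ = 0.4049
d = R·√(Δφ² + q²Δλ²) = 3435·1.11701 = 3837 nmi

3837 nmi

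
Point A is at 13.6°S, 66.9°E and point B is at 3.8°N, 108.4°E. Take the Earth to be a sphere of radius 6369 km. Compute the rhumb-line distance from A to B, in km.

Rhumb course C = atan2(Δλ, Δψ) with Δψ = ln[tan(π/4+φ₂/2)/tan(π/4+φ₁/2)] = +0.3060, Δλ = +0.7243 → C = 67.10°
d = R·|Δφ| / |cos C| = 6369·0.30369 / 0.38916 = 4970 km

4970 km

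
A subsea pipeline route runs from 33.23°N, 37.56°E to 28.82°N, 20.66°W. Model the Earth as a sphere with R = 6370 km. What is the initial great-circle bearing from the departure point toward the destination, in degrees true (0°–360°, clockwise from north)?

N = sin Δλ·cos φ₂ = -0.7448;  D = cos φ₁ sin φ₂ − sin φ₁ cos φ₂ cos Δλ = +0.1504
initial course = atan2(N, D) = 281.41°

281.4°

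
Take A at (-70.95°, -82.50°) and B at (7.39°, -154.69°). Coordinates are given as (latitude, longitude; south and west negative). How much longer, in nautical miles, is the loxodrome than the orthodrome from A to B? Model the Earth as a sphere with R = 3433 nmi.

Great circle: cos σ = sin φ₁ sin φ₂ + cos φ₁ cos φ₂ cos Δλ,  σ = 1.5934 rad → d_gc = 5470.1 nmi
Rhumb line: Δψ = +1.9144, q = Δφ/Δψ = 0.7142, d_rh = R√(Δφ²+q²Δλ²) = 5619.3 nmi
Excess = 5619.3 − 5470.1 = 149.2 ≈ 149 nmi

149 nmi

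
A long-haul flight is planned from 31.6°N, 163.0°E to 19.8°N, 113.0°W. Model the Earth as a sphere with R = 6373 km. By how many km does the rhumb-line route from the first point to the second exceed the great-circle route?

173 km

Great circle: cos σ = sin φ₁ sin φ₂ + cos φ₁ cos φ₂ cos Δλ,  σ = 1.3065 rad → d_gc = 8326.1 km
Rhumb line: Δψ = -0.2292, q = Δφ/Δψ = 0.8987, d_rh = R√(Δφ²+q²Δλ²) = 8499.2 km
Excess = 8499.2 − 8326.1 = 173.1 ≈ 173 km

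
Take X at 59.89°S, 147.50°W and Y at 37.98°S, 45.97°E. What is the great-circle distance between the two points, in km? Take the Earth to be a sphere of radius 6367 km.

Haversine: a = sin²(Δφ/2)+cos φ₁ cos φ₂ sin²(Δλ/2) = 0.42610;  σ = 2·atan2(√a,√(1−a))
σ = 81.500° → d = Rσ = 6367·1.42245 = 9057 km

9057 km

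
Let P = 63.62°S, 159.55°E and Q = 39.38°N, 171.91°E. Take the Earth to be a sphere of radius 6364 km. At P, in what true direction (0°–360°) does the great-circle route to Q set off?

9.8°

θ = atan2( sin Δλ·cos φ₂ ,  cos φ₁ sin φ₂ − sin φ₁ cos φ₂ cos Δλ )
  = atan2(+0.1655, +0.9583) = 9.80°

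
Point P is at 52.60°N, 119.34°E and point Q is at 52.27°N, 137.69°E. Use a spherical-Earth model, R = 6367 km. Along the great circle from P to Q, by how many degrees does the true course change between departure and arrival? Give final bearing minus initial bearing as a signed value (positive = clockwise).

Initial bearing θ₁ = atan2(sin Δλ cos φ₂, cos φ₁ sin φ₂ − sin φ₁ cos φ₂ cos Δλ) = 84.38°
Final bearing θ₂ = (initial bearing from the destination back to the start) + 180° = 98.97°
Δθ = θ₂ − θ₁ = +14.6°

+14.6°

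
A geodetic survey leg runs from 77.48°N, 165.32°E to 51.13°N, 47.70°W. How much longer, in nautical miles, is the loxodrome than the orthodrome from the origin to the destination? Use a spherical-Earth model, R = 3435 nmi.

Great circle: cos σ = sin φ₁ sin φ₂ + cos φ₁ cos φ₂ cos Δλ,  σ = 0.8685 rad → d_gc = 2983.2 nmi
Rhumb line: Δψ = -1.1683, q = Δφ/Δψ = 0.3936, d_rh = R√(Δφ²+q²Δλ²) = 3811.4 nmi
Excess = 3811.4 − 2983.2 = 828.2 ≈ 828 nmi

828 nmi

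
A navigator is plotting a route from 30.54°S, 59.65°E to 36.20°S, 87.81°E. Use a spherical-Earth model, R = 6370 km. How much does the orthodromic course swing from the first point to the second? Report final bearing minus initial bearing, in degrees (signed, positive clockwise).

At departure: θ₁ = atan2(sin Δλ cos φ₂, cos φ₁ sin φ₂ − sin φ₁ cos φ₂ cos Δλ) = 111.13°
At arrival: θ₂ = atan2(sin Δλ cos φ₁, −cos φ₂ sin φ₁ + sin φ₂ cos φ₁ cos Δλ) = 95.40°
Δθ = θ₂ − θ₁ = -15.7°

-15.7°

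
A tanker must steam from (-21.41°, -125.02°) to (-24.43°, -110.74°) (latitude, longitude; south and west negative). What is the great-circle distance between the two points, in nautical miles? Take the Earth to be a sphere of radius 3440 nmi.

cos σ = sin φ₁ sin φ₂ + cos φ₁ cos φ₂ cos Δλ
      = sin(-21.41°)sin(-24.43°) + cos(-21.41°)cos(-24.43°)cos(14.28°) = 0.9724
σ = 13.488° → d = Rσ = 3440·0.23540 = 810 nmi

810 nmi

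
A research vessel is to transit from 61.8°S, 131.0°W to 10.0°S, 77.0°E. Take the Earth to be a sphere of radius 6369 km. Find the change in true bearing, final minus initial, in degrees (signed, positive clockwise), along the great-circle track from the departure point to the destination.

Initial bearing θ₁ = atan2(sin Δλ cos φ₂, cos φ₁ sin φ₂ − sin φ₁ cos φ₂ cos Δλ) = 208.59°
Final bearing θ₂ = (initial bearing from the destination back to the start) + 180° = 346.73°
Δθ = θ₂ − θ₁ = +138.1°

+138.1°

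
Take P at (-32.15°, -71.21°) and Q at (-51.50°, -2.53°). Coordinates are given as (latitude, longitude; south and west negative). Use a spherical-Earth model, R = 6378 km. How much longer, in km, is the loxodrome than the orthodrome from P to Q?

Great circle: cos σ = sin φ₁ sin φ₂ + cos φ₁ cos φ₂ cos Δλ,  σ = 0.9172 rad → d_gc = 5849.62 km
Rhumb line: Δψ = -0.4589, q = Δφ/Δψ = 0.7359, d_rh = R√(Δφ²+q²Δλ²) = 6024.15 km
Excess = 6024.15 − 5849.62 = 174.53 ≈ 175 km

175 km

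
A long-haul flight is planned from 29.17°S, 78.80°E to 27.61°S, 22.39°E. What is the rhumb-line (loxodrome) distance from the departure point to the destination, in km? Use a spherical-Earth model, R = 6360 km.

5511 km

Δψ = ln[tan(π/4+φ₂/2)/tan(π/4+φ₁/2)] = +0.0310;  Δφ = +0.0272 rad,  Δλ = -0.9845 rad
q = Δφ/Δψ = 0.8797
d = R·√(Δφ² + q²Δλ²) = 6360·0.86652 = 5511 km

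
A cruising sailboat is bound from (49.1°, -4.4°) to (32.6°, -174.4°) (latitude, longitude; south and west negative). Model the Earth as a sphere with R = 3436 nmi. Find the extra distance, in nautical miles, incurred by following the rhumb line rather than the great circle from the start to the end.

1842 nmi

Great circle: cos σ = sin φ₁ sin φ₂ + cos φ₁ cos φ₂ cos Δλ,  σ = 1.7072 rad → d_gc = 5865.92 nmi
Rhumb line: Δψ = -0.3840, q = Δφ/Δψ = 0.7499, d_rh = R√(Δφ²+q²Δλ²) = 7708.36 nmi
Excess = 7708.36 − 5865.92 = 1842.44 ≈ 1842 nmi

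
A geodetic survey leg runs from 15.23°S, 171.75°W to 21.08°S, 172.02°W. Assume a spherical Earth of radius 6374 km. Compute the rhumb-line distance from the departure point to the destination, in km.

Δψ = ln[tan(π/4+φ₂/2)/tan(π/4+φ₁/2)] = -0.1075;  Δφ = -0.1021 rad,  Δλ = -0.0047 rad
q = Δφ/Δψ = 0.9497
d = R·√(Δφ² + q²Δλ²) = 6374·0.10220 = 651 km

651 km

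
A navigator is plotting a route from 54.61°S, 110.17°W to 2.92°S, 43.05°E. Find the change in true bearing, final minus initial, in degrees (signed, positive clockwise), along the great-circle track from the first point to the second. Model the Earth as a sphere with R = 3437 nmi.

At departure: θ₁ = atan2(sin Δλ cos φ₂, cos φ₁ sin φ₂ − sin φ₁ cos φ₂ cos Δλ) = 149.25°
At arrival: θ₂ = atan2(sin Δλ cos φ₁, −cos φ₂ sin φ₁ + sin φ₂ cos φ₁ cos Δλ) = 17.25°
Δθ = θ₂ − θ₁ = -132.0°

-132.0°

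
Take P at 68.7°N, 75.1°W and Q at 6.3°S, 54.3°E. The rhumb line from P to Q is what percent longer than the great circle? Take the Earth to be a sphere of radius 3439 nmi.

10.8%

Great circle: σ = 1.9086 rad → d_gc = Rσ = 6563.7 nmi
Rhumb: Δφ = -1.3090, Δλ = +2.2585, Δψ = -1.7812, q = Δφ/Δψ = 0.7349 → d_rh = R√(Δφ²+q²Δλ²) = 7269.3 nmi
Excess = (7269.3 − 6563.7) / 6563.7 = 705.6 / 6563.7 = 10.75003% ≈ 10.8%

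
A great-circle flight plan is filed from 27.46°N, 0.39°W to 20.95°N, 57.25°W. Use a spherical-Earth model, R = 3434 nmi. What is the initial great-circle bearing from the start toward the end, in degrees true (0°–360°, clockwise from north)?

276.0°

N = sin Δλ·cos φ₂ = -0.7820;  D = cos φ₁ sin φ₂ − sin φ₁ cos φ₂ cos Δλ = +0.0818
initial course = atan2(N, D) = 275.97°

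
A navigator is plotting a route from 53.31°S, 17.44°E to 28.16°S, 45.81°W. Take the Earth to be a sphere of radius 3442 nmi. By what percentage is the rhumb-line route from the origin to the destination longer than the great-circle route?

Great circle: σ = 0.9077 rad → d_gc = Rσ = 3124.4 nmi
Rhumb: Δφ = +0.4390, Δλ = -1.1039, Δψ = +0.5913, q = Δφ/Δψ = 0.7423 → d_rh = R√(Δφ²+q²Δλ²) = 3199.9 nmi
Excess = (3199.9 − 3124.4) / 3124.4 = 75.5 / 3124.4 = 2.42% ≈ 2.4%

2.4%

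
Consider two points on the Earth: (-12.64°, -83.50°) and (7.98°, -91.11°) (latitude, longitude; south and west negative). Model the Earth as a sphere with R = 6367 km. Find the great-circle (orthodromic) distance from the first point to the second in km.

cos σ = sin φ₁ sin φ₂ + cos φ₁ cos φ₂ cos Δλ
      = sin(-12.64°)sin(7.98°) + cos(-12.64°)cos(7.98°)cos(-7.61°) = 0.9274
σ = 21.963° → d = Rσ = 6367·0.38333 = 2441 km

2441 km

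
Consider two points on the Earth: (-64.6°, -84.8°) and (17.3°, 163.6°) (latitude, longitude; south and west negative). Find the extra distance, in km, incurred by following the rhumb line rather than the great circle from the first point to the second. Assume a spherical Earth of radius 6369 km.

Great circle: cos σ = sin φ₁ sin φ₂ + cos φ₁ cos φ₂ cos Δλ,  σ = 2.0036 rad → d_gc = 12760.7 km
Rhumb line: Δψ = +1.7967, q = Δφ/Δψ = 0.7956, d_rh = R√(Δφ²+q²Δλ²) = 13427.3 km
Excess = 13427.3 − 12760.7 = 666.6 ≈ 667 km

667 km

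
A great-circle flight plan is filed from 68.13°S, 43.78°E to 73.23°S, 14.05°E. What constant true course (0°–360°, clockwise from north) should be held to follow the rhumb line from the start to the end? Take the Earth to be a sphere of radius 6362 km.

Meridional parts: M(φ₁)=-1.6440, M(φ₂)=-1.9146 → ΔM = -0.2706;  Δλ = -0.5189 rad
tan C = Δλ / ΔM = +1.9176 → C = 242.46°

242.5°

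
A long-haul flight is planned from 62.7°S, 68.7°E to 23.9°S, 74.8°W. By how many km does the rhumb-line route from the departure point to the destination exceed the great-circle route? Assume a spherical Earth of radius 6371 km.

1921 km

Great circle: cos σ = sin φ₁ sin φ₂ + cos φ₁ cos φ₂ cos Δλ,  σ = 1.5479 rad → d_gc = 9861.4 km
Rhumb line: Δψ = +0.9855, q = Δφ/Δψ = 0.6871, d_rh = R√(Δφ²+q²Δλ²) = 11782.5 km
Excess = 11782.5 − 9861.4 = 1921.1 ≈ 1921 km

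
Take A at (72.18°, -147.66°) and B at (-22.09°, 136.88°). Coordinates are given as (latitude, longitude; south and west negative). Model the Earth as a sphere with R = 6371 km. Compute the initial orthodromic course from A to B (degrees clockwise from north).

249.4°

N = sin Δλ·cos φ₂ = -0.8969;  D = cos φ₁ sin φ₂ − sin φ₁ cos φ₂ cos Δλ = -0.3366
initial course = atan2(N, D) = 249.43°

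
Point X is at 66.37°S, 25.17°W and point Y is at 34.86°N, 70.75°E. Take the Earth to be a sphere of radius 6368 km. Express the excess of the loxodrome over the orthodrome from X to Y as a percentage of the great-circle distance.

Great circle: σ = 2.1623 rad → d_gc = Rσ = 13769.2 km
Rhumb: Δφ = +1.7668, Δλ = +1.6741, Δψ = +2.2144, q = Δφ/Δψ = 0.7979 → d_rh = R√(Δφ²+q²Δλ²) = 14104.4 km
Excess = (14104.4 − 13769.2) / 13769.2 = 335.2 / 13769.2 = 2.43% ≈ 2.4%

2.4%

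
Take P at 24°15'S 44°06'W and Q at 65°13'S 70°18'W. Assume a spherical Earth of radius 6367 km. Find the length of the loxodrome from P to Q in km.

Rhumb course C = atan2(Δλ, Δψ) with Δψ = ln[tan(π/4+φ₂/2)/tan(π/4+φ₁/2)] = -1.0790, Δλ = -0.4573 → C = 202.97°
d = R·|Δφ| / |cos C| = 6367·0.71500 / 0.92072 = 4944 km

4944 km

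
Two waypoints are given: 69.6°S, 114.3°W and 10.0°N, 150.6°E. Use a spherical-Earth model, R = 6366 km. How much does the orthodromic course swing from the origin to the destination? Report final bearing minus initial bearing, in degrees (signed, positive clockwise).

+70.5°

At departure: θ₁ = atan2(sin Δλ cos φ₂, cos φ₁ sin φ₂ − sin φ₁ cos φ₂ cos Δλ) = 268.74°
At arrival: θ₂ = atan2(sin Δλ cos φ₁, −cos φ₂ sin φ₁ + sin φ₂ cos φ₁ cos Δλ) = 339.28°
Δθ = θ₂ − θ₁ = +70.5°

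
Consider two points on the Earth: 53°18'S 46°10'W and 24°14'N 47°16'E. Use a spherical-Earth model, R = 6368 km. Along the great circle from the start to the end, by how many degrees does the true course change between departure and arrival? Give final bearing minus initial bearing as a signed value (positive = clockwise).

Initial bearing θ₁ = atan2(sin Δλ cos φ₂, cos φ₁ sin φ₂ − sin φ₁ cos φ₂ cos Δλ) = 77.52°
Final bearing θ₂ = (initial bearing from the destination back to the start) + 180° = 39.78°
Δθ = θ₂ − θ₁ = -37.7°

-37.7°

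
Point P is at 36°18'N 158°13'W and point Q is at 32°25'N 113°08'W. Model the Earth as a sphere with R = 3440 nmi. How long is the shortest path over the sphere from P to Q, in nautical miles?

Haversine: a = sin²(Δφ/2)+cos φ₁ cos φ₂ sin²(Δλ/2) = 0.10113;  σ = 2·atan2(√a,√(1−a))
σ = 37.086° → d = Rσ = 3440·0.64726 = 2227 nmi

2227 nmi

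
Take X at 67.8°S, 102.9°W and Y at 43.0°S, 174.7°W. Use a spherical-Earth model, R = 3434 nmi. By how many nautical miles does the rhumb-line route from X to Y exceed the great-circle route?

Great circle: cos σ = sin φ₁ sin φ₂ + cos φ₁ cos φ₂ cos Δλ,  σ = 0.7702 rad → d_gc = 2645.0 nmi
Rhumb line: Δψ = +0.7958, q = Δφ/Δψ = 0.5439, d_rh = R√(Δφ²+q²Δλ²) = 2772.6 nmi
Excess = 2772.6 − 2645.0 = 127.6 ≈ 128 nmi

128 nmi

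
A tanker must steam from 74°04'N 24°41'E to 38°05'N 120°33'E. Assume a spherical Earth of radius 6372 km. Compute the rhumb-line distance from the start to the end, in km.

Δψ = ln[tan(π/4+φ₂/2)/tan(π/4+φ₁/2)] = -1.2467;  Δφ = -0.6280 rad,  Δλ = +1.6732 rad
q = Δφ/Δψ = 0.5038
d = R·√(Δφ² + q²Δλ²) = 6372·1.05115 = 6698 km

6698 km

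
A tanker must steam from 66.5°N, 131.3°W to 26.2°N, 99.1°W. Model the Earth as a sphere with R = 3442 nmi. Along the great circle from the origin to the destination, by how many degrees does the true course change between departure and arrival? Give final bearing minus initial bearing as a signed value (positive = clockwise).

Initial bearing θ₁ = atan2(sin Δλ cos φ₂, cos φ₁ sin φ₂ − sin φ₁ cos φ₂ cos Δλ) = 137.41°
Final bearing θ₂ = (initial bearing from the destination back to the start) + 180° = 162.50°
Δθ = θ₂ − θ₁ = +25.1°

+25.1°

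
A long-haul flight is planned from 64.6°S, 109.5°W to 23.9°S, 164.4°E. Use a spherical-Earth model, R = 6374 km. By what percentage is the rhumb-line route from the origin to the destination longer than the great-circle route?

5.6%

Great circle: σ = 1.1673 rad → d_gc = Rσ = 7440.3 km
Rhumb: Δφ = +0.7103, Δλ = -1.5027, Δψ = +1.0603, q = Δφ/Δψ = 0.6700 → d_rh = R√(Δφ²+q²Δλ²) = 7853.7 km
Excess = (7853.7 − 7440.3) / 7440.3 = 413.4 / 7440.3 = 5.56% ≈ 5.6%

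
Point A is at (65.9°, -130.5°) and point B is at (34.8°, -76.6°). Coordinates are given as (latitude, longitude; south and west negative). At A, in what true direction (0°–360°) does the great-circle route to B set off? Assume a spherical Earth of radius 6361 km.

107.5°

N = sin Δλ·cos φ₂ = +0.6635;  D = cos φ₁ sin φ₂ − sin φ₁ cos φ₂ cos Δλ = -0.2086
initial course = atan2(N, D) = 107.45°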